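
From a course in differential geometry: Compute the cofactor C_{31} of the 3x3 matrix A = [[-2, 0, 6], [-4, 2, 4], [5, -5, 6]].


To find cofactor C_{31}, delete row 3 and column 1.
The resulting 2x2 submatrix is: [[0, 6], [2, 4]]
Minor M_{31} = 0*4 - 6*2
  = 0 - 12 = -12
Sign = (-1)^(3+1) = (-1)^4 = 1
Cofactor C_{31} = 1 * -12 = -12

-12


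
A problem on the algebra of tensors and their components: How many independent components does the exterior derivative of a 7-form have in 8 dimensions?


The exterior derivative of a p-form is a (p+1)-form.
Its number of independent components is C(n, p+1).
n = 8, p+1 = 8
C(8, 8) = 1

1


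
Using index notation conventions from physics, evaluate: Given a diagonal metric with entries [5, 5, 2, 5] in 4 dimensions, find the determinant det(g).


For a diagonal metric, the determinant is the product of diagonal entries.
Diagonal entries: 5, 5, 2, 5
det(g) = 5 * 5 * 2 * 5 = 250

250


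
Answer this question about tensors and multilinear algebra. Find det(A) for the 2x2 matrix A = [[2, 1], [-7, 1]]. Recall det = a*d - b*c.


For a 2x2 matrix [[a, b], [c, d]], det = a*d - b*c.
a = 2, b = 1, c = -7, d = 1
a*d = 2 * 1 = 2
b*c = 1 * -7 = -7
det = 2 - -7 = 9

9


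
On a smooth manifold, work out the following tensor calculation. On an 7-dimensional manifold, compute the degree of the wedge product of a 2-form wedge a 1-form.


The degree of a wedge product is the sum of the degrees of the individual forms.
Degrees: 2, 1
Total degree = 2 + 1 = 3

3


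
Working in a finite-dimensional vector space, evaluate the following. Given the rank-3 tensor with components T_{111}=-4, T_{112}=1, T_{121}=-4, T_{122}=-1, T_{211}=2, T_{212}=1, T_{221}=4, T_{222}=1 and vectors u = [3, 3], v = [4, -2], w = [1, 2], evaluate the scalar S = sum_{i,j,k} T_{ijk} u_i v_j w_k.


S = sum over i,j,k of T_{ijk} u_i v_j w_k. Expanding all 8 terms:
T_{111}*u_1*v_1*w_1 = -4*3*4*1 = -48  (running total: -48)
T_{112}*u_1*v_1*w_2 = 1*3*4*2 = 24  (running total: -24)
T_{121}*u_1*v_2*w_1 = -4*3*-2*1 = 24  (running total: 0)
T_{122}*u_1*v_2*w_2 = -1*3*-2*2 = 12  (running total: 12)
T_{211}*u_2*v_1*w_1 = 2*3*4*1 = 24  (running total: 36)
T_{212}*u_2*v_1*w_2 = 1*3*4*2 = 24  (running total: 60)
T_{221}*u_2*v_2*w_1 = 4*3*-2*1 = -24  (running total: 36)
T_{222}*u_2*v_2*w_2 = 1*3*-2*2 = -12  (running total: 24)
S = 24

24


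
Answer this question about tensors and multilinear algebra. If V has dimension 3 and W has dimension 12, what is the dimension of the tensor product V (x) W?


The dimension of a tensor product is the product of dimensions.
dim(V) = 3, dim(W) = 12
dim(V (x) W) = 3 * 12 = 36

36


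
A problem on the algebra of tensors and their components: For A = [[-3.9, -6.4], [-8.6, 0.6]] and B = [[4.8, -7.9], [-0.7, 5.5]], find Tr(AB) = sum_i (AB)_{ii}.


Tr(AB) = sum_i (AB)_{ii} where (AB)_{ii} = sum_k A_{ik} B_{ki}.
(AB)_{11} = -3.9*4.8 + -6.4*-0.7 = -14.24
(AB)_{22} = -8.6*-7.9 + 0.6*5.5 = 71.24
Tr(AB) = -14.24 + 71.24 = 57

57


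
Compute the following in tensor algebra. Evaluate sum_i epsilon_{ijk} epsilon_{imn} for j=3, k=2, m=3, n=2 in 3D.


Using the identity: epsilon_{ijk} epsilon_{imn} = delta_{jm} delta_{kn} - delta_{jn} delta_{km}.
delta_{33} = 1
delta_{22} = 1
delta_{32} = 0
delta_{23} = 0
Result = 1 * 1 - 0 * 0 = 1 - 0 = 1

1


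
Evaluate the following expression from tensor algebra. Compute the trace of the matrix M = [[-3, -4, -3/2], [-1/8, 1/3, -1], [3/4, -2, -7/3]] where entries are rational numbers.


The trace is the sum of diagonal entries.
Diagonal: M[1,1] = -3, M[2,2] = 1/3, M[3,3] = -7/3
Tr(M) = -3 + 1/3 + -7/3
Computing step by step:
After adding M[1,1]: -3
After adding M[2,2]: -8/3
After adding M[3,3]: -5
Tr(M) = -5

-5


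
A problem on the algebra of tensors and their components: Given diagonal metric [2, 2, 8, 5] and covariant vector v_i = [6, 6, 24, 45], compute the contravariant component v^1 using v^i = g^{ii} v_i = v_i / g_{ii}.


To raise an index with a diagonal metric: v^i = v_i / g_{ii}.
For index 1: v_1 = 6, g_{11} = 2
v^1 = 6 / 2 = 3

3


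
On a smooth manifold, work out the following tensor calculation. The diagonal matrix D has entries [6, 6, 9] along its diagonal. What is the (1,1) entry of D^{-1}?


For a diagonal matrix, the inverse has entries (D^{-1})_{ii} = 1/d_{ii}.
The diagonal entries are: d_{11} = 6, d_{22} = 6, d_{33} = 9
We need (D^{-1})_{11} = 1/d_{11} = 1/6 = 1/6

1/6


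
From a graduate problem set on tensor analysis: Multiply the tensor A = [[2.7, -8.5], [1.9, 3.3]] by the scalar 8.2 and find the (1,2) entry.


Scalar multiplication: (cA)_{ij} = c * A_{ij}.
c = 8.2
A_{12} = -8.5
(cA)_{12} = 8.2 * -8.5 = -69.7

-69.7


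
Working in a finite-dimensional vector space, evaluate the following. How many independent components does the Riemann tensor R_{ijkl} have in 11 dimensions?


The Riemann tensor in d dimensions has d^2(d^2 - 1)/12 independent components.
d = 11, so d^2 = 121
d^2 - 1 = 120
d^2(d^2 - 1) = 121 * 120 = 14520
Divide by 12: 14520 / 12 = 1210

1210


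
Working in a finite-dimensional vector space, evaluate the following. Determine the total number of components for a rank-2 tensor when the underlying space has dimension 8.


The number of components of a rank-r tensor in d dimensions is d^r.
Here d = 8 and r = 2.
8^2 = 64

64


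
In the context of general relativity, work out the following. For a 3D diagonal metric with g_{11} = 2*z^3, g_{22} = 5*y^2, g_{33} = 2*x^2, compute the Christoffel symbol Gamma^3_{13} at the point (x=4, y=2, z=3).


For a diagonal metric, Gamma^k_{ij} = (1/2) g^{kk} (dg_{ik}/dx_j + dg_{jk}/dx_i - dg_{ij}/dx_k).
The metric is diagonal, so g_{ab} = 0 for a != b.
At the given point: g_{11} = 54, g_{22} = 20, g_{33} = 32
g^{33} = 1/32
dg_{13}/dx_3 = 0 (off-diagonal)
dg_{33}/dx_1 = dg_{33}/dx_1 = 16
dg_{13}/dx_3 = 0 (off-diagonal)
Numerator = 0 + 16 - 0 = 16
Gamma^3_{13} = 16 / (2 * 32) = 1/4

1/4


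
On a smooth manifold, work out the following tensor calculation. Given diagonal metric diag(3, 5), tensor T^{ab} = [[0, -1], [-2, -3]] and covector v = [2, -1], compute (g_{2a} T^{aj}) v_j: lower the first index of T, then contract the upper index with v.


Step 1: lower the first index. For a diagonal metric, g_{ia} T^{aj} = g_{ii} T^{ij} (no sum on i).
g_{22} = 5
S_2{}^1 = 5 * T^{21} = 5 * -2 = -10
S_2{}^2 = 5 * T^{22} = 5 * -3 = -15
Step 2: contract S_2{}^j with v_j.
S_2{}^1 * v_1 = -10 * 2 = -20
S_2{}^2 * v_2 = -15 * -1 = 15
Result = -20 + 15 = -5

-5


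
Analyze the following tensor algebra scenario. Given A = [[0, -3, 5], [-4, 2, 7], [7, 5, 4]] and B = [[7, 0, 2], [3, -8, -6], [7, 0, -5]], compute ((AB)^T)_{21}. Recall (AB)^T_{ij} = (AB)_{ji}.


(AB)^T_{ij} = (AB)_{ji} = sum_k A_{jk} B_{ki}.
For i=2, j=1 we need (AB)_{12}:
A_{11} * B_{12} = 0 * 0 = 0
A_{12} * B_{22} = -3 * -8 = 24
A_{13} * B_{32} = 5 * 0 = 0
Sum = 0 + 24 + 0 = 24

24


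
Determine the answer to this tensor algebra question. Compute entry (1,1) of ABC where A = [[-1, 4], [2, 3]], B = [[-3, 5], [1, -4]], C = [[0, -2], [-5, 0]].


(ABC)_{11} = sum_m (AB)_{1m} C_{m1}. First compute row 1 of AB.
(AB)_{11} = -1*-3 + 4*1 = 7
(AB)_{12} = -1*5 + 4*-4 = -21
Now contract with column 1 of C:
(AB)_{11} * C_{11} = 7 * 0 = 0
(AB)_{12} * C_{21} = -21 * -5 = 105
(ABC)_{11} = 0 + 105 = 105

105


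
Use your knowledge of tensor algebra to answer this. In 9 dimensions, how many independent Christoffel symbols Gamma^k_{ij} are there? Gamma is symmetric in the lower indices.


Christoffel symbols Gamma^k_{ij} are symmetric in i,j, so there are d * d(d+1)/2 independent symbols.
d = 9
d(d+1)/2 = 9 * 10 / 2 = 45
Total = 9 * 45 = 405

405


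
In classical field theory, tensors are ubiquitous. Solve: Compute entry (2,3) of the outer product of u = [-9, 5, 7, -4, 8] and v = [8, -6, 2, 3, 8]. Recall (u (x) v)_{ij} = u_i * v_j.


The outer product entry T_{ij} = u_i * v_j.
We need i=2, j=3.
u_2 = 5, v_3 = 2
T_{2,3} = 5 * 2 = 10

10


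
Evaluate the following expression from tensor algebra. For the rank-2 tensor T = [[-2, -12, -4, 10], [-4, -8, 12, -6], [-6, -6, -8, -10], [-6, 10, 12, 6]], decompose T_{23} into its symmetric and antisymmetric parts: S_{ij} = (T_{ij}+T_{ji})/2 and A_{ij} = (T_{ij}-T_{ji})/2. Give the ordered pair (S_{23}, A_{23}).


T_{23} = 12
T_{32} = -6
S_{23} = (12 + -6)/2 = 6/2 = 3
A_{23} = (12 - -6)/2 = 18/2 = 9
Check: S + A = 3 + 9 = 12 = T_{23}.

(3, 9)


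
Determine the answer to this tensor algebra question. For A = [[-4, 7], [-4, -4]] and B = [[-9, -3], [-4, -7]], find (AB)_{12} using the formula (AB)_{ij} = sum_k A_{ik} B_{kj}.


(AB)_{ij} = sum_k A_{ik} B_{kj}.
For i=1, j=2:
A_{11} * B_{12} = -4 * -3 = 12
A_{12} * B_{22} = 7 * -7 = -49
Sum = 12 + -49 = -37

-37


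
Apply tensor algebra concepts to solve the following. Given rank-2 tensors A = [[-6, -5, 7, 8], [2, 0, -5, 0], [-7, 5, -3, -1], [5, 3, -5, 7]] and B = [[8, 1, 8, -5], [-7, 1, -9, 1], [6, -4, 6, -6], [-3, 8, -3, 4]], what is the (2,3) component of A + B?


Tensor addition is component-wise: (A + B)_{ij} = A_{ij} + B_{ij}.
A_{23} = -5
B_{23} = -9
(A + B)_{23} = -5 + -9 = -14

-14


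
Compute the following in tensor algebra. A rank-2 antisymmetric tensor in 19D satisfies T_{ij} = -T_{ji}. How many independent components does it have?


An antisymmetric rank-2 tensor satisfies A_{ij} = -A_{ji}, so diagonal entries are zero.
The independent components are the upper-triangular entries: C(n, 2) = n(n-1)/2.
n = 19
C(19, 2) = 19 * 18 / 2 = 342 / 2 = 171

171


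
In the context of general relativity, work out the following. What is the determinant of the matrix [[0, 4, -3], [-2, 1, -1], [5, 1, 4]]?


Expanding along the first row, det(A) = a11*M_11 - a12*M_12 + a13*M_13, where M_1j is the (1,j) minor.
Minor M_11 = 1*4 - -1*1 = 5
Minor M_12 = -2*4 - -1*5 = -3
Minor M_13 = -2*1 - 1*5 = -7
det = 0*(5) - 4*(-3) + -3*(-7)
    = 0 - -12 + 21
    = 33

33


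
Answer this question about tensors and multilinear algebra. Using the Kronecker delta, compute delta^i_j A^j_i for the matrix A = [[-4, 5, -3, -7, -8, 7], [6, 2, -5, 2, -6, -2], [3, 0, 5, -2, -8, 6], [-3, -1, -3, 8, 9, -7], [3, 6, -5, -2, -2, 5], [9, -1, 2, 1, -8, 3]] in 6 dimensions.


The contraction (trace) of a rank-2 tensor is the sum of its diagonal elements.
Diagonal entries: A[1,1] = -4, A[2,2] = 2, A[3,3] = 5, A[4,4] = 8, A[5,5] = -2, A[6,6] = 3
Tr(A) = -4 + 2 + 5 + 8 + -2 + 3 = 12

12


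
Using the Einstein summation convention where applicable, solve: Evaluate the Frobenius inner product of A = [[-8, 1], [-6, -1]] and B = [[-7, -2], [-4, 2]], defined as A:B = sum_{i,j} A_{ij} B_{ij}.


A:B = sum over all i,j of A_{ij} * B_{ij}.
Row 1: -8*-7=56, 1*-2=-2 => row sum = 54
Row 2: -6*-4=24, -1*2=-2 => row sum = 22
Total = 54 + 22 = 76

76


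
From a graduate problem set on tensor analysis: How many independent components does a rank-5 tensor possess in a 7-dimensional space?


The number of components of a rank-r tensor in d dimensions is d^r.
Here d = 7 and r = 5.
7^5 = 16807

16807


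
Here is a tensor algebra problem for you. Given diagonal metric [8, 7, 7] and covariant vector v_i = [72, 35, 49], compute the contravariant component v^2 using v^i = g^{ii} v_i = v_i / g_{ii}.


To raise an index with a diagonal metric: v^i = v_i / g_{ii}.
For index 2: v_2 = 35, g_{22} = 7
v^2 = 35 / 7 = 5

5


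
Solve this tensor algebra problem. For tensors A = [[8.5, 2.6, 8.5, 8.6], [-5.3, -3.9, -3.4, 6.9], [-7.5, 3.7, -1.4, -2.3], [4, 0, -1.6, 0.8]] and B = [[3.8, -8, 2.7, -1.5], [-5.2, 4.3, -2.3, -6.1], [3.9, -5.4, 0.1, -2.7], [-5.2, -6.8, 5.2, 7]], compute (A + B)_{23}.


Tensor addition is component-wise: (A + B)_{ij} = A_{ij} + B_{ij}.
A_{23} = -3.4
B_{23} = -2.3
(A + B)_{23} = -3.4 + -2.3 = -5.7

-5.7


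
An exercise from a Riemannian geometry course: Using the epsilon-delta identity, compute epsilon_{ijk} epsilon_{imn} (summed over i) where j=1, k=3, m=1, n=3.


Using the identity: epsilon_{ijk} epsilon_{imn} = delta_{jm} delta_{kn} - delta_{jn} delta_{km}.
delta_{11} = 1
delta_{33} = 1
delta_{13} = 0
delta_{31} = 0
Result = 1 * 1 - 0 * 0 = 1 - 0 = 1

1


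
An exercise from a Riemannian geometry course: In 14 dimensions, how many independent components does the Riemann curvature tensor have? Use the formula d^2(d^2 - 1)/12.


The Riemann tensor in d dimensions has d^2(d^2 - 1)/12 independent components.
d = 14, so d^2 = 196
d^2 - 1 = 195
d^2(d^2 - 1) = 196 * 195 = 38220
Divide by 12: 38220 / 12 = 3185

3185


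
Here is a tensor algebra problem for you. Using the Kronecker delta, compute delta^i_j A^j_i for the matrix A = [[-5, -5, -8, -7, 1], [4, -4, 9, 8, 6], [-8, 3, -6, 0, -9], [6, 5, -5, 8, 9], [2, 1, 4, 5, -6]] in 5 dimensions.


The contraction (trace) of a rank-2 tensor is the sum of its diagonal elements.
Diagonal entries: A[1,1] = -5, A[2,2] = -4, A[3,3] = -6, A[4,4] = 8, A[5,5] = -6
Tr(A) = -5 + -4 + -6 + 8 + -6 = -13

-13


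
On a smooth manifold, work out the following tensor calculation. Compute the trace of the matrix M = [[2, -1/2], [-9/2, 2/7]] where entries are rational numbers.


The trace is the sum of diagonal entries.
Diagonal: M[1,1] = 2, M[2,2] = 2/7
Tr(M) = 2 + 2/7
Computing step by step:
After adding M[1,1]: 2
After adding M[2,2]: 16/7
Tr(M) = 16/7

16/7


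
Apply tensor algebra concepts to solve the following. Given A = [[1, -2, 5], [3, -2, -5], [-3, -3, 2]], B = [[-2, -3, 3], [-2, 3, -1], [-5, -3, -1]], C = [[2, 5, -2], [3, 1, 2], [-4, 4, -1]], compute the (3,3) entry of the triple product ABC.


(ABC)_{33} = sum_m (AB)_{3m} C_{m3}. First compute row 3 of AB.
(AB)_{31} = -3*-2 + -3*-2 + 2*-5 = 2
(AB)_{32} = -3*-3 + -3*3 + 2*-3 = -6
(AB)_{33} = -3*3 + -3*-1 + 2*-1 = -8
Now contract with column 3 of C:
(AB)_{31} * C_{13} = 2 * -2 = -4
(AB)_{32} * C_{23} = -6 * 2 = -12
(AB)_{33} * C_{33} = -8 * -1 = 8
(ABC)_{33} = -4 + -12 + 8 = -8

-8


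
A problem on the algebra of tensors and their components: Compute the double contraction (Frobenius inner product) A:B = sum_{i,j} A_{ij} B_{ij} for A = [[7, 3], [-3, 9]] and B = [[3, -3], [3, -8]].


A:B = sum over all i,j of A_{ij} * B_{ij}.
Row 1: 7*3=21, 3*-3=-9 => row sum = 12
Row 2: -3*3=-9, 9*-8=-72 => row sum = -81
Total = 12 + -81 = -69

-69


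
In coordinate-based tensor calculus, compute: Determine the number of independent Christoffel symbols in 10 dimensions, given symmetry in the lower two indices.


Christoffel symbols Gamma^k_{ij} are symmetric in i,j, so there are d * d(d+1)/2 independent symbols.
d = 10
d(d+1)/2 = 10 * 11 / 2 = 55
Total = 10 * 55 = 550

550


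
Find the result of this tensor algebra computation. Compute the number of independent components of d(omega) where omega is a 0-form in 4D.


The exterior derivative of a p-form is a (p+1)-form.
Its number of independent components is C(n, p+1).
n = 4, p+1 = 1
C(4, 1) = 4

4


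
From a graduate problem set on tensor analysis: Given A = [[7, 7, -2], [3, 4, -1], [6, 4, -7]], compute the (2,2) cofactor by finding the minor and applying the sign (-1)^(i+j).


To find cofactor C_{22}, delete row 2 and column 2.
The resulting 2x2 submatrix is: [[7, -2], [6, -7]]
Minor M_{22} = 7*-7 - -2*6
  = -49 - -12 = -37
Sign = (-1)^(2+2) = (-1)^4 = 1
Cofactor C_{22} = 1 * -37 = -37

-37


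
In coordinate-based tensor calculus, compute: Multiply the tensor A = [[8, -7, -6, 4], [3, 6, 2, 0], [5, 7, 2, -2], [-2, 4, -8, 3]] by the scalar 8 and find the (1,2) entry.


Scalar multiplication: (cA)_{ij} = c * A_{ij}.
c = 8
A_{12} = -7
(cA)_{12} = 8 * -7 = -56

-56


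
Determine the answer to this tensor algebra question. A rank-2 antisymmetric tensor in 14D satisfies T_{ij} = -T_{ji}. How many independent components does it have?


An antisymmetric rank-2 tensor satisfies A_{ij} = -A_{ji}, so diagonal entries are zero.
The independent components are the upper-triangular entries: C(n, 2) = n(n-1)/2.
n = 14
C(14, 2) = 14 * 13 / 2 = 182 / 2 = 91

91


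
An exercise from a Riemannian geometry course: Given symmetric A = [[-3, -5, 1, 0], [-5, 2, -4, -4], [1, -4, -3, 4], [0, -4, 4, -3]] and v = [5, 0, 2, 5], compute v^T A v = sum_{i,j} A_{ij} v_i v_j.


First compute Av:
(Av)_1 = -3*5 + -5*0 + 1*2 + 0*5 = -13
(Av)_2 = -5*5 + 2*0 + -4*2 + -4*5 = -53
(Av)_3 = 1*5 + -4*0 + -3*2 + 4*5 = 19
(Av)_4 = 0*5 + -4*0 + 4*2 + -3*5 = -7
Av = [-13, -53, 19, -7]
Then v^T (Av) = 5*-13 + 0*-53 + 2*19 + 5*-7
= -65 + 0 + 38 + -35 = -62

-62


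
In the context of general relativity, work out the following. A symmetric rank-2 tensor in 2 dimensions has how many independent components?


A symmetric rank-2 tensor in d dimensions has d(d+1)/2 independent components.
d = 2
d(d+1)/2 = 2 * 3 / 2 = 6 / 2 = 3

3


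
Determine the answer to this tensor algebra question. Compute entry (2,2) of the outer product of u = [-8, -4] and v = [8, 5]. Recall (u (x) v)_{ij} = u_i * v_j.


The outer product entry T_{ij} = u_i * v_j.
We need i=2, j=2.
u_2 = -4, v_2 = 5
T_{2,2} = -4 * 5 = -20

-20


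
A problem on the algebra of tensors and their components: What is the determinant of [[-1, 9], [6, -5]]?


For a 2x2 matrix [[a, b], [c, d]], det = a*d - b*c.
a = -1, b = 9, c = 6, d = -5
a*d = -1 * -5 = 5
b*c = 9 * 6 = 54
det = 5 - 54 = -49

-49


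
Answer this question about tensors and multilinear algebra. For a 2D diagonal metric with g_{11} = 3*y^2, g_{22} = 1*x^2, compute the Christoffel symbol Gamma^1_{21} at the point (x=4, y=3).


For a diagonal metric, Gamma^k_{ij} = (1/2) g^{kk} (dg_{ik}/dx_j + dg_{jk}/dx_i - dg_{ij}/dx_k).
The metric is diagonal, so g_{ab} = 0 for a != b.
At the given point: g_{11} = 27, g_{22} = 16
g^{11} = 1/27
dg_{21}/dx_1 = 0 (off-diagonal)
dg_{11}/dx_2 = dg_{11}/dx_2 = 18
dg_{21}/dx_1 = 0 (off-diagonal)
Numerator = 0 + 18 - 0 = 18
Gamma^1_{21} = 18 / (2 * 27) = 1/3

1/3


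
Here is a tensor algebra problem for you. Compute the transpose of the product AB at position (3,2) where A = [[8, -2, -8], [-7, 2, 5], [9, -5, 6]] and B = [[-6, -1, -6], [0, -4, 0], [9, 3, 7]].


(AB)^T_{ij} = (AB)_{ji} = sum_k A_{jk} B_{ki}.
For i=3, j=2 we need (AB)_{23}:
A_{21} * B_{13} = -7 * -6 = 42
A_{22} * B_{23} = 2 * 0 = 0
A_{23} * B_{33} = 5 * 7 = 35
Sum = 42 + 0 + 35 = 77

77


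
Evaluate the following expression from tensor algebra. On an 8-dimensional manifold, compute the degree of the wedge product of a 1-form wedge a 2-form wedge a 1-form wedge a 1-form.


The degree of a wedge product is the sum of the degrees of the individual forms.
Degrees: 1, 2, 1, 1
Total degree = 1 + 2 + 1 + 1 = 5

5


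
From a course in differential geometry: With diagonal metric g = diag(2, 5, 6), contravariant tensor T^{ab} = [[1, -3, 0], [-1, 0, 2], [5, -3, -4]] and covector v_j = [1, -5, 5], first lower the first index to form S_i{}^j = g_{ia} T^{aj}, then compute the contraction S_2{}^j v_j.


Step 1: lower the first index. For a diagonal metric, g_{ia} T^{aj} = g_{ii} T^{ij} (no sum on i).
g_{22} = 5
S_2{}^1 = 5 * T^{21} = 5 * -1 = -5
S_2{}^2 = 5 * T^{22} = 5 * 0 = 0
S_2{}^3 = 5 * T^{23} = 5 * 2 = 10
Step 2: contract S_2{}^j with v_j.
S_2{}^1 * v_1 = -5 * 1 = -5
S_2{}^2 * v_2 = 0 * -5 = 0
S_2{}^3 * v_3 = 10 * 5 = 50
Result = -5 + 0 + 50 = 45

45


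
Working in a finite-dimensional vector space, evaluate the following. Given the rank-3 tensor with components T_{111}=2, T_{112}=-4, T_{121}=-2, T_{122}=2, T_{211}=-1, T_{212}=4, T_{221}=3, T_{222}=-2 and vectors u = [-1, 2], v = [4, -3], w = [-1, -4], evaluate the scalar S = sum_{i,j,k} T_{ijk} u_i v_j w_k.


S = sum over i,j,k of T_{ijk} u_i v_j w_k. Expanding all 8 terms:
T_{111}*u_1*v_1*w_1 = 2*-1*4*-1 = 8  (running total: 8)
T_{112}*u_1*v_1*w_2 = -4*-1*4*-4 = -64  (running total: -56)
T_{121}*u_1*v_2*w_1 = -2*-1*-3*-1 = 6  (running total: -50)
T_{122}*u_1*v_2*w_2 = 2*-1*-3*-4 = -24  (running total: -74)
T_{211}*u_2*v_1*w_1 = -1*2*4*-1 = 8  (running total: -66)
T_{212}*u_2*v_1*w_2 = 4*2*4*-4 = -128  (running total: -194)
T_{221}*u_2*v_2*w_1 = 3*2*-3*-1 = 18  (running total: -176)
T_{222}*u_2*v_2*w_2 = -2*2*-3*-4 = -48  (running total: -224)
S = -224

-224


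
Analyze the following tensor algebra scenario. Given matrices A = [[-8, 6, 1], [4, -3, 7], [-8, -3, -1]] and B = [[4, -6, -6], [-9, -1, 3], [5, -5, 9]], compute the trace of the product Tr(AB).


Tr(AB) = sum_i (AB)_{ii} where (AB)_{ii} = sum_k A_{ik} B_{ki}.
(AB)_{11} = -8*4 + 6*-9 + 1*5 = -81
(AB)_{22} = 4*-6 + -3*-1 + 7*-5 = -56
(AB)_{33} = -8*-6 + -3*3 + -1*9 = 30
Tr(AB) = -81 + -56 + 30 = -107

-107


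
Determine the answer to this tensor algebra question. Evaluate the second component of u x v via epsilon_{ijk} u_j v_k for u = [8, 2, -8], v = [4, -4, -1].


(u x v)_2 = sum_{j,k} epsilon_{2jk} u_j v_k. Only permutations of (1,2,3) contribute; the two non-zero terms are:
eps_{213} u_1 v_3 = -1 * 8 * -1 = 8
eps_{231} u_3 v_1 = 1 * -8 * 4 = -32
(u x v)_2 = -24

-24


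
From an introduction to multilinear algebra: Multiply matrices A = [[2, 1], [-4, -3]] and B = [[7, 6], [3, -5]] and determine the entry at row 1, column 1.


(AB)_{ij} = sum_k A_{ik} B_{kj}.
For i=1, j=1:
A_{11} * B_{11} = 2 * 7 = 14
A_{12} * B_{21} = 1 * 3 = 3
Sum = 14 + 3 = 17

17


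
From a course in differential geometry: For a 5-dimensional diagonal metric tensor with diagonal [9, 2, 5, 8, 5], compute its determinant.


For a diagonal metric, the determinant is the product of diagonal entries.
Diagonal entries: 9, 2, 5, 8, 5
det(g) = 9 * 2 * 5 * 8 * 5 = 3600

3600


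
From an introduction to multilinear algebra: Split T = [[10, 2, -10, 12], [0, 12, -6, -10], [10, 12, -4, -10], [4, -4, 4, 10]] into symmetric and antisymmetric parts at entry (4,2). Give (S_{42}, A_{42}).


T_{42} = -4
T_{24} = -10
S_{42} = (-4 + -10)/2 = -14/2 = -7
A_{42} = (-4 - -10)/2 = 6/2 = 3
Check: S + A = -7 + 3 = -4 = T_{42}.

(-7, 3)


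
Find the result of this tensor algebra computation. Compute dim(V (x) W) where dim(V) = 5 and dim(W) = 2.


The dimension of a tensor product is the product of dimensions.
dim(V) = 5, dim(W) = 2
dim(V (x) W) = 5 * 2 = 10

10


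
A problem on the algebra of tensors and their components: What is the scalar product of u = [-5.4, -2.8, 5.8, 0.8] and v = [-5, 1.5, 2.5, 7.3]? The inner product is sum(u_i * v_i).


The inner product u . v = sum of u_i * v_i.
Term-by-term: -5.4 * -5, -2.8 * 1.5, 5.8 * 2.5, 0.8 * 7.3
Products: 27, -4.2, 14.5, 5.84
Sum = 27 + -4.2 + 14.5 + 5.84 = 43.14

43.14


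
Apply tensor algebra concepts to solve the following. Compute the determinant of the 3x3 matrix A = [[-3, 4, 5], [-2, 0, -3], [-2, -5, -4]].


Expanding along the first row, det(A) = a11*M_11 - a12*M_12 + a13*M_13, where M_1j is the (1,j) minor.
Minor M_11 = 0*-4 - -3*-5 = -15
Minor M_12 = -2*-4 - -3*-2 = 2
Minor M_13 = -2*-5 - 0*-2 = 10
det = -3*(-15) - 4*(2) + 5*(10)
    = 45 - 8 + 50
    = 87

87


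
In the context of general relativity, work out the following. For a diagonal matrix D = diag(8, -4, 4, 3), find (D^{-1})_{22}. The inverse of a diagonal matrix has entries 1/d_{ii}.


For a diagonal matrix, the inverse has entries (D^{-1})_{ii} = 1/d_{ii}.
The diagonal entries are: d_{11} = 8, d_{22} = -4, d_{33} = 4, d_{44} = 3
We need (D^{-1})_{22} = 1/d_{22} = 1/-4 = -1/4

-1/4


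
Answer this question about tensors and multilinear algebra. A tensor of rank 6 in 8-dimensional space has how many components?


The number of components of a rank-r tensor in d dimensions is d^r.
Here d = 8 and r = 6.
8^6 = 262144

262144


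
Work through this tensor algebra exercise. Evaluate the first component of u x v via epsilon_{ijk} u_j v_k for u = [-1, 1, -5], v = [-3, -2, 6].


(u x v)_1 = sum_{j,k} epsilon_{1jk} u_j v_k. Only permutations of (1,2,3) contribute; the two non-zero terms are:
eps_{123} u_2 v_3 = 1 * 1 * 6 = 6
eps_{132} u_3 v_2 = -1 * -5 * -2 = -10
(u x v)_1 = -4

-4


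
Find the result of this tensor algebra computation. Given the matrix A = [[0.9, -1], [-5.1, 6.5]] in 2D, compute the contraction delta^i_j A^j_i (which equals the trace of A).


The contraction (trace) of a rank-2 tensor is the sum of its diagonal elements.
Diagonal entries: A[1,1] = 0.9, A[2,2] = 6.5
Tr(A) = 0.9 + 6.5 = 7.4

7.4


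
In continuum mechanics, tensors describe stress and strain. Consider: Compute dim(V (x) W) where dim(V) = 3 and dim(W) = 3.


The dimension of a tensor product is the product of dimensions.
dim(V) = 3, dim(W) = 3
dim(V (x) W) = 3 * 3 = 9

9


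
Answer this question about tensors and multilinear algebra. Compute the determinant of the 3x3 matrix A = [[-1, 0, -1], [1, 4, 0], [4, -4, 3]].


Expanding along the first row, det(A) = a11*M_11 - a12*M_12 + a13*M_13, where M_1j is the (1,j) minor.
Minor M_11 = 4*3 - 0*-4 = 12
Minor M_12 = 1*3 - 0*4 = 3
Minor M_13 = 1*-4 - 4*4 = -20
det = -1*(12) - 0*(3) + -1*(-20)
    = -12 - 0 + 20
    = 8

8


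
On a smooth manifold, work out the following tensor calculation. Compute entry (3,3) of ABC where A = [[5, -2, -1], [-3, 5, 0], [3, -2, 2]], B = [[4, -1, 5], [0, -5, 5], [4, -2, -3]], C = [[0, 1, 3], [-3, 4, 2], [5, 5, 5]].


(ABC)_{33} = sum_m (AB)_{3m} C_{m3}. First compute row 3 of AB.
(AB)_{31} = 3*4 + -2*0 + 2*4 = 20
(AB)_{32} = 3*-1 + -2*-5 + 2*-2 = 3
(AB)_{33} = 3*5 + -2*5 + 2*-3 = -1
Now contract with column 3 of C:
(AB)_{31} * C_{13} = 20 * 3 = 60
(AB)_{32} * C_{23} = 3 * 2 = 6
(AB)_{33} * C_{33} = -1 * 5 = -5
(ABC)_{33} = 60 + 6 + -5 = 61

61


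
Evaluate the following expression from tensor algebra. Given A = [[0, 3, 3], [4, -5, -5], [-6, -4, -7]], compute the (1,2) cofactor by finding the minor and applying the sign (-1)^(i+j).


To find cofactor C_{12}, delete row 1 and column 2.
The resulting 2x2 submatrix is: [[4, -5], [-6, -7]]
Minor M_{12} = 4*-7 - -5*-6
  = -28 - 30 = -58
Sign = (-1)^(1+2) = (-1)^3 = -1
Cofactor C_{12} = -1 * -58 = 58

58


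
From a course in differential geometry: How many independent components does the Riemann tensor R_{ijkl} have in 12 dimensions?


The Riemann tensor in d dimensions has d^2(d^2 - 1)/12 independent components.
d = 12, so d^2 = 144
d^2 - 1 = 143
d^2(d^2 - 1) = 144 * 143 = 20592
Divide by 12: 20592 / 12 = 1716

1716


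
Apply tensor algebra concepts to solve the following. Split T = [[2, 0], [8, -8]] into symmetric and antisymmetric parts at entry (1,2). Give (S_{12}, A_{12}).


T_{12} = 0
T_{21} = 8
S_{12} = (0 + 8)/2 = 8/2 = 4
A_{12} = (0 - 8)/2 = -8/2 = -4
Check: S + A = 4 + -4 = 0 = T_{12}.

(4, -4)


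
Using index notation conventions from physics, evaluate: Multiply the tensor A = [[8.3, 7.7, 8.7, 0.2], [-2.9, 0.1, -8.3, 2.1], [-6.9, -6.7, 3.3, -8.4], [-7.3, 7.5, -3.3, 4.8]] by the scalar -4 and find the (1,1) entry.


Scalar multiplication: (cA)_{ij} = c * A_{ij}.
c = -4
A_{11} = 8.3
(cA)_{11} = -4 * 8.3 = -33.2

-33.2


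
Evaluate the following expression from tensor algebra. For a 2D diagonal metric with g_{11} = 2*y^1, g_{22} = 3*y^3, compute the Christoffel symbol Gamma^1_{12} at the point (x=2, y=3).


For a diagonal metric, Gamma^k_{ij} = (1/2) g^{kk} (dg_{ik}/dx_j + dg_{jk}/dx_i - dg_{ij}/dx_k).
The metric is diagonal, so g_{ab} = 0 for a != b.
At the given point: g_{11} = 6, g_{22} = 81
g^{11} = 1/6
dg_{11}/dx_2 = dg_{11}/dx_2 = 2
dg_{21}/dx_1 = 0 (off-diagonal)
dg_{12}/dx_1 = 0 (off-diagonal)
Numerator = 2 + 0 - 0 = 2
Gamma^1_{12} = 2 / (2 * 6) = 1/6

1/6


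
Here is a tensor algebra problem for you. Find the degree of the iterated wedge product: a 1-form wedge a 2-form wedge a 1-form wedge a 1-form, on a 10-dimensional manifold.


The degree of a wedge product is the sum of the degrees of the individual forms.
Degrees: 1, 2, 1, 1
Total degree = 1 + 2 + 1 + 1 = 5

5


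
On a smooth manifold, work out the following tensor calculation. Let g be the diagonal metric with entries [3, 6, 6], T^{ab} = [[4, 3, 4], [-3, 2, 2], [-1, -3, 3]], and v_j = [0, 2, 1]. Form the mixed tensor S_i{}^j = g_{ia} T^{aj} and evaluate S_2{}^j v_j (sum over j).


Step 1: lower the first index. For a diagonal metric, g_{ia} T^{aj} = g_{ii} T^{ij} (no sum on i).
g_{22} = 6
S_2{}^1 = 6 * T^{21} = 6 * -3 = -18
S_2{}^2 = 6 * T^{22} = 6 * 2 = 12
S_2{}^3 = 6 * T^{23} = 6 * 2 = 12
Step 2: contract S_2{}^j with v_j.
S_2{}^1 * v_1 = -18 * 0 = 0
S_2{}^2 * v_2 = 12 * 2 = 24
S_2{}^3 * v_3 = 12 * 1 = 12
Result = 0 + 24 + 12 = 36

36


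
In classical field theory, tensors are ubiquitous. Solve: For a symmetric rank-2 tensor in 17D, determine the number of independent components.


A symmetric rank-2 tensor in d dimensions has d(d+1)/2 independent components.
d = 17
d(d+1)/2 = 17 * 18 / 2 = 306 / 2 = 153

153


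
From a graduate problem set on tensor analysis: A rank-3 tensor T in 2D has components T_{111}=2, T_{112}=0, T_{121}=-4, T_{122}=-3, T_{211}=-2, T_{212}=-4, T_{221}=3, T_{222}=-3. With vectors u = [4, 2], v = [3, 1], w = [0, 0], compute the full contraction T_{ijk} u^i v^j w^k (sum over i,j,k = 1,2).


S = sum over i,j,k of T_{ijk} u_i v_j w_k. Expanding all 8 terms:
T_{111}*u_1*v_1*w_1 = 2*4*3*0 = 0  (running total: 0)
T_{112}*u_1*v_1*w_2 = 0*4*3*0 = 0  (running total: 0)
T_{121}*u_1*v_2*w_1 = -4*4*1*0 = 0  (running total: 0)
T_{122}*u_1*v_2*w_2 = -3*4*1*0 = 0  (running total: 0)
T_{211}*u_2*v_1*w_1 = -2*2*3*0 = 0  (running total: 0)
T_{212}*u_2*v_1*w_2 = -4*2*3*0 = 0  (running total: 0)
T_{221}*u_2*v_2*w_1 = 3*2*1*0 = 0  (running total: 0)
T_{222}*u_2*v_2*w_2 = -3*2*1*0 = 0  (running total: 0)
S = 0

0


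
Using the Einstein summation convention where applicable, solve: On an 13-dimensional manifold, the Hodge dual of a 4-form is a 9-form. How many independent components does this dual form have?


The Hodge dual of a p-form on an n-dimensional manifold is an (n-p)-form.
n = 13, p = 4, so dual degree = 13 - 4 = 9
The number of components is C(n, n-p) = C(13, 9) = 715

715


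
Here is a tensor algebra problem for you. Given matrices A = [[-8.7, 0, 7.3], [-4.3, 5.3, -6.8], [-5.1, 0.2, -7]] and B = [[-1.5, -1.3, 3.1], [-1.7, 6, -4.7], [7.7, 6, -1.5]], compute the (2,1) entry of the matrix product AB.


(AB)_{ij} = sum_k A_{ik} B_{kj}.
For i=2, j=1:
A_{21} * B_{11} = -4.3 * -1.5 = 6.45
A_{22} * B_{21} = 5.3 * -1.7 = -9.01
A_{23} * B_{31} = -6.8 * 7.7 = -52.36
Sum = 6.45 + -9.01 + -52.36 = -54.92

-54.92


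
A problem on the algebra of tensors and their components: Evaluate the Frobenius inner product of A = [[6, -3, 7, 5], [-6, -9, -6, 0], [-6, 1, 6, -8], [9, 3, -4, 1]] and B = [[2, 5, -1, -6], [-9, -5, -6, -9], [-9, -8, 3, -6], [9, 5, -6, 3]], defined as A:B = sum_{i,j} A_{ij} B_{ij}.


A:B = sum over all i,j of A_{ij} * B_{ij}.
Row 1: 6*2=12, -3*5=-15, 7*-1=-7, 5*-6=-30 => row sum = -40
Row 2: -6*-9=54, -9*-5=45, -6*-6=36, 0*-9=0 => row sum = 135
Row 3: -6*-9=54, 1*-8=-8, 6*3=18, -8*-6=48 => row sum = 112
Row 4: 9*9=81, 3*5=15, -4*-6=24, 1*3=3 => row sum = 123
Total = -40 + 135 + 112 + 123 = 330

330


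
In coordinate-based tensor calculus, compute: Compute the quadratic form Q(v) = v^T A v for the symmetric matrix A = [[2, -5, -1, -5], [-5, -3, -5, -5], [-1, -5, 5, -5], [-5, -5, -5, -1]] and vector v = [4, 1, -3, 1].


First compute Av:
(Av)_1 = 2*4 + -5*1 + -1*-3 + -5*1 = 1
(Av)_2 = -5*4 + -3*1 + -5*-3 + -5*1 = -13
(Av)_3 = -1*4 + -5*1 + 5*-3 + -5*1 = -29
(Av)_4 = -5*4 + -5*1 + -5*-3 + -1*1 = -11
Av = [1, -13, -29, -11]
Then v^T (Av) = 4*1 + 1*-13 + -3*-29 + 1*-11
= 4 + -13 + 87 + -11 = 67

67


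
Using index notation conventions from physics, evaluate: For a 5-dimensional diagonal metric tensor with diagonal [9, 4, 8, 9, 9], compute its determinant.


For a diagonal metric, the determinant is the product of diagonal entries.
Diagonal entries: 9, 4, 8, 9, 9
det(g) = 9 * 4 * 8 * 9 * 9 = 23328

23328


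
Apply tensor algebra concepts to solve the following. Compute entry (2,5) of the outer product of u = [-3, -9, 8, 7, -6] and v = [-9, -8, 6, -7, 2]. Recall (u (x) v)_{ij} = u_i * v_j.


The outer product entry T_{ij} = u_i * v_j.
We need i=2, j=5.
u_2 = -9, v_5 = 2
T_{2,5} = -9 * 2 = -18

-18


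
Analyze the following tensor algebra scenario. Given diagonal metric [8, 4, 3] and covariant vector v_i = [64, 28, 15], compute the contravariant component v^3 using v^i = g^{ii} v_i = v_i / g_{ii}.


To raise an index with a diagonal metric: v^i = v_i / g_{ii}.
For index 3: v_3 = 15, g_{33} = 3
v^3 = 15 / 3 = 5

5


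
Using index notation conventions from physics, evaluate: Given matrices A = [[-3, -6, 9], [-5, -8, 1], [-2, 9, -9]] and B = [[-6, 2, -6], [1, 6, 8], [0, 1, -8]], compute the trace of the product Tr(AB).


Tr(AB) = sum_i (AB)_{ii} where (AB)_{ii} = sum_k A_{ik} B_{ki}.
(AB)_{11} = -3*-6 + -6*1 + 9*0 = 12
(AB)_{22} = -5*2 + -8*6 + 1*1 = -57
(AB)_{33} = -2*-6 + 9*8 + -9*-8 = 156
Tr(AB) = 12 + -57 + 156 = 111

111


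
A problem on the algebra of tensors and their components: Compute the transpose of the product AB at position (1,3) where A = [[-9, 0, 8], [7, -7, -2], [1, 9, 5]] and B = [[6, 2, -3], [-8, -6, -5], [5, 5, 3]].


(AB)^T_{ij} = (AB)_{ji} = sum_k A_{jk} B_{ki}.
For i=1, j=3 we need (AB)_{31}:
A_{31} * B_{11} = 1 * 6 = 6
A_{32} * B_{21} = 9 * -8 = -72
A_{33} * B_{31} = 5 * 5 = 25
Sum = 6 + -72 + 25 = -41

-41


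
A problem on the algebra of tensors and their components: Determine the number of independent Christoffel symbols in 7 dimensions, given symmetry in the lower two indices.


Christoffel symbols Gamma^k_{ij} are symmetric in i,j, so there are d * d(d+1)/2 independent symbols.
d = 7
d(d+1)/2 = 7 * 8 / 2 = 28
Total = 7 * 28 = 196

196


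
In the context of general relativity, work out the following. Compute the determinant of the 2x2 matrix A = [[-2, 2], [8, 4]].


For a 2x2 matrix [[a, b], [c, d]], det = a*d - b*c.
a = -2, b = 2, c = 8, d = 4
a*d = -2 * 4 = -8
b*c = 2 * 8 = 16
det = -8 - 16 = -24

-24


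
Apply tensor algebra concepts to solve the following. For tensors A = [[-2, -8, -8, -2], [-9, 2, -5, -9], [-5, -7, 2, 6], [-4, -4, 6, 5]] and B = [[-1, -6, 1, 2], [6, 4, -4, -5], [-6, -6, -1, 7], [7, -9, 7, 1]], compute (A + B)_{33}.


Tensor addition is component-wise: (A + B)_{ij} = A_{ij} + B_{ij}.
A_{33} = 2
B_{33} = -1
(A + B)_{33} = 2 + -1 = 1

1


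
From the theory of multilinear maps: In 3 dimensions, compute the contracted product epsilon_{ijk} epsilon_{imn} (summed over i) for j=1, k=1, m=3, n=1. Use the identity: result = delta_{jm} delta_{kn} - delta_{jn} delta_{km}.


Using the identity: epsilon_{ijk} epsilon_{imn} = delta_{jm} delta_{kn} - delta_{jn} delta_{km}.
delta_{13} = 0
delta_{11} = 1
delta_{11} = 1
delta_{13} = 0
Result = 0 * 1 - 1 * 0 = 0 - 0 = 0

0


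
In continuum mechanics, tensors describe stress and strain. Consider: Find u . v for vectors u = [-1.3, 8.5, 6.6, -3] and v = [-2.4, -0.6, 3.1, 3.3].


The inner product u . v = sum of u_i * v_i.
Term-by-term: -1.3 * -2.4, 8.5 * -0.6, 6.6 * 3.1, -3 * 3.3
Products: 3.12, -5.1, 20.46, -9.9
Sum = 3.12 + -5.1 + 20.46 + -9.9 = 8.58

8.58


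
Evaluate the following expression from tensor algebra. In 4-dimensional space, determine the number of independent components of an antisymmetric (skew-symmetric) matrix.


An antisymmetric rank-2 tensor satisfies A_{ij} = -A_{ji}, so diagonal entries are zero.
The independent components are the upper-triangular entries: C(n, 2) = n(n-1)/2.
n = 4
C(4, 2) = 4 * 3 / 2 = 12 / 2 = 6

6


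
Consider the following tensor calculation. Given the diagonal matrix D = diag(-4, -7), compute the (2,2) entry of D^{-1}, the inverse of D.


For a diagonal matrix, the inverse has entries (D^{-1})_{ii} = 1/d_{ii}.
The diagonal entries are: d_{11} = -4, d_{22} = -7
We need (D^{-1})_{22} = 1/d_{22} = 1/-7 = -1/7

-1/7


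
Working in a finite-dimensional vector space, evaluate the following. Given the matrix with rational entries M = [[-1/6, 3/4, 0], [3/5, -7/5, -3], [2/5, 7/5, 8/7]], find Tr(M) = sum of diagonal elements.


The trace is the sum of diagonal entries.
Diagonal: M[1,1] = -1/6, M[2,2] = -7/5, M[3,3] = 8/7
Tr(M) = -1/6 + -7/5 + 8/7
Computing step by step:
After adding M[1,1]: -1/6
After adding M[2,2]: -47/30
After adding M[3,3]: -89/210
Tr(M) = -89/210

-89/210


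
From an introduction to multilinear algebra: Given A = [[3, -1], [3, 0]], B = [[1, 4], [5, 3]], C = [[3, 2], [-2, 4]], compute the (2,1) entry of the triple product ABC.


(ABC)_{21} = sum_m (AB)_{2m} C_{m1}. First compute row 2 of AB.
(AB)_{21} = 3*1 + 0*5 = 3
(AB)_{22} = 3*4 + 0*3 = 12
Now contract with column 1 of C:
(AB)_{21} * C_{11} = 3 * 3 = 9
(AB)_{22} * C_{21} = 12 * -2 = -24
(ABC)_{21} = 9 + -24 = -15

-15


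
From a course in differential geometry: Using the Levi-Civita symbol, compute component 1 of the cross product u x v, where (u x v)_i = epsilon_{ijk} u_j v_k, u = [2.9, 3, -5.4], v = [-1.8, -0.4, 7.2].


(u x v)_1 = sum_{j,k} epsilon_{1jk} u_j v_k. Only permutations of (1,2,3) contribute; the two non-zero terms are:
eps_{123} u_2 v_3 = 1 * 3 * 7.2 = 21.6
eps_{132} u_3 v_2 = -1 * -5.4 * -0.4 = -2.16
(u x v)_1 = 19.44

19.44


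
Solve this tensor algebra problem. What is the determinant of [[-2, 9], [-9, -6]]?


For a 2x2 matrix [[a, b], [c, d]], det = a*d - b*c.
a = -2, b = 9, c = -9, d = -6
a*d = -2 * -6 = 12
b*c = 9 * -9 = -81
det = 12 - -81 = 93

93


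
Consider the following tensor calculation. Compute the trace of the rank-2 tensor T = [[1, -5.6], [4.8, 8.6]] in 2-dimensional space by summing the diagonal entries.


The contraction (trace) of a rank-2 tensor is the sum of its diagonal elements.
Diagonal entries: A[1,1] = 1, A[2,2] = 8.6
Tr(A) = 1 + 8.6 = 9.6

9.6


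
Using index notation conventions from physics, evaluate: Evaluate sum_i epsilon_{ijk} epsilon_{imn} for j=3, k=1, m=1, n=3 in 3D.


Using the identity: epsilon_{ijk} epsilon_{imn} = delta_{jm} delta_{kn} - delta_{jn} delta_{km}.
delta_{31} = 0
delta_{13} = 0
delta_{33} = 1
delta_{11} = 1
Result = 0 * 0 - 1 * 1 = 0 - 1 = -1

-1


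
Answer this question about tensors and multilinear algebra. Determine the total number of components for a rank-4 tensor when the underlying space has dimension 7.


The number of components of a rank-r tensor in d dimensions is d^r.
Here d = 7 and r = 4.
7^4 = 2401

2401


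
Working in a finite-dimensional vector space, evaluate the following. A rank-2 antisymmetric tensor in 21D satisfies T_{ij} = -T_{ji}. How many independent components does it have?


An antisymmetric rank-2 tensor satisfies A_{ij} = -A_{ji}, so diagonal entries are zero.
The independent components are the upper-triangular entries: C(n, 2) = n(n-1)/2.
n = 21
C(21, 2) = 21 * 20 / 2 = 420 / 2 = 210

210


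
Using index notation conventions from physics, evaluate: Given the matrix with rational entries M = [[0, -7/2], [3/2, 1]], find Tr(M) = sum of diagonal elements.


The trace is the sum of diagonal entries.
Diagonal: M[1,1] = 0, M[2,2] = 1
Tr(M) = 0 + 1
Computing step by step:
After adding M[1,1]: 0
After adding M[2,2]: 1
Tr(M) = 1

1


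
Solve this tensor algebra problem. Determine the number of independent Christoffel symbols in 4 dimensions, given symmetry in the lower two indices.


Christoffel symbols Gamma^k_{ij} are symmetric in i,j, so there are d * d(d+1)/2 independent symbols.
d = 4
d(d+1)/2 = 4 * 5 / 2 = 10
Total = 4 * 10 = 40

40


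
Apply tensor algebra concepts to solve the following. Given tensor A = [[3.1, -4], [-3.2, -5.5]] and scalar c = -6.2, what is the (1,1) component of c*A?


Scalar multiplication: (cA)_{ij} = c * A_{ij}.
c = -6.2
A_{11} = 3.1
(cA)_{11} = -6.2 * 3.1 = -19.22

-19.22


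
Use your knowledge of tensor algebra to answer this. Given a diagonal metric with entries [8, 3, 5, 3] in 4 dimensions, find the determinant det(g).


For a diagonal metric, the determinant is the product of diagonal entries.
Diagonal entries: 8, 3, 5, 3
det(g) = 8 * 3 * 5 * 3 = 360

360


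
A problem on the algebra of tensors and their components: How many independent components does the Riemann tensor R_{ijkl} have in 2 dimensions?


The Riemann tensor in d dimensions has d^2(d^2 - 1)/12 independent components.
d = 2, so d^2 = 4
d^2 - 1 = 3
d^2(d^2 - 1) = 4 * 3 = 12
Divide by 12: 12 / 12 = 1

1
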